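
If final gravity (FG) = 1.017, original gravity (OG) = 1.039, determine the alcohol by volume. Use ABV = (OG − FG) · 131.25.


ABV = (1.039 − 1.017) · 131.25

2.8875 % ABV


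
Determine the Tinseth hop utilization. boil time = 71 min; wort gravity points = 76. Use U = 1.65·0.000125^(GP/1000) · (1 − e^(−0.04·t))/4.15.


bigness = 1.65·0.000125^(76/1000) = 0.8334
boil_factor = (1 − e^(−0.04·71))/4.15 = 0.2269
U = 0.8334 · 0.2269

0.1891


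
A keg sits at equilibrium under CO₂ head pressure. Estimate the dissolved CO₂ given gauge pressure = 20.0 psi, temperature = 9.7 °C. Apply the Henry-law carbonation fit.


vols = (P + 14.695)·(0.01821 + 0.09011·e^(−0.04·T))
vols = (20.0 + 14.695)·(0.01821 + 0.09011·e^(−0.04·9.7))

2.7528 volumes


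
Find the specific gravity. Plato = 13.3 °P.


SG = 259/(259 − P)
SG = 259/(259 − 13.3)

1.0541


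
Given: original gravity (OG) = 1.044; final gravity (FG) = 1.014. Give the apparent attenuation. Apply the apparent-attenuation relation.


AA = (OG − FG)/(OG − 1) · 100
AA = (1.044 − 1.014)/(1.044 − 1) · 100

68.1818 %


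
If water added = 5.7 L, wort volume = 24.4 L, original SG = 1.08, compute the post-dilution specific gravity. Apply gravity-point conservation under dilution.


SG_new = 1 + (SG_old − 1)·V_old/(V_old + V_water)
pts = (1.08 − 1)·1000·24.4/(24.4 + 5.7) = 64.8505
SG_new = 1 + 64.8505/1000

1.0649


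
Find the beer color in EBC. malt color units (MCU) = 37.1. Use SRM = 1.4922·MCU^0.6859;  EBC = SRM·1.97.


SRM = 1.4922·37.1^0.6859 = 17.7935
EBC = 17.7935·1.97

35.0531 EBC


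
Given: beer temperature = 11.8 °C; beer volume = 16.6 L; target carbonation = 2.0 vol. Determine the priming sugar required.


residual = 14.695·(0.01821 + 0.09011·e^(−0.04·T));  sugar = (target − residual)·4.0·V
residual = 14.695·(0.01821 + 0.09011·e^(−0.04·11.8)) = 1.0935
sugar = (2.0 − 1.0935)·4.0·16.6

60.1883 g


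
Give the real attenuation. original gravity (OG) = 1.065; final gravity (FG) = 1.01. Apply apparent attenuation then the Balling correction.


AA = (OG−FG)/(OG−1)·100;  RA = AA·0.8192
AA = (1.065 − 1.01)/(1.065 − 1)·100 = 84.6154
RA = 84.6154·0.8192

69.3169 %


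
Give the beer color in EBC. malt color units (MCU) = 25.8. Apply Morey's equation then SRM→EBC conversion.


SRM = 1.4922·MCU^0.6859;  EBC = SRM·1.97
SRM = 1.4922·25.8^0.6859 = 13.8694
EBC = 13.8694·1.97

27.3227 EBC


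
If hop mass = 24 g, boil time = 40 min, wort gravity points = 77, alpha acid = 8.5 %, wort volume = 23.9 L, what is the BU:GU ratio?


U = 1.65·0.000125^(GP/1000)·(1−e^(−0.04t))/4.15;  IBU = (α/100)·m·U·1000/V;  BU:GU = IBU/GP
U = 1.65·0.000125^(77/1000)·(1−e^(−0.04·40))/4.15 = 0.1588
IBU = (8.5/100)·24·0.1588·1000/23.9 = 13.5578
BU:GU = 13.5578/77

0.1761


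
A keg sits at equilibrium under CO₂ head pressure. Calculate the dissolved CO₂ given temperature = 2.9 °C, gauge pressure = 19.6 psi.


vols = (P + 14.695)·(0.01821 + 0.09011·e^(−0.04·T))
vols = (19.6 + 14.695)·(0.01821 + 0.09011·e^(−0.04·2.9))

3.3764 volumes


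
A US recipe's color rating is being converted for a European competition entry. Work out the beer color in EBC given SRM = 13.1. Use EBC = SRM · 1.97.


EBC = 13.1 · 1.97

25.8070 EBC


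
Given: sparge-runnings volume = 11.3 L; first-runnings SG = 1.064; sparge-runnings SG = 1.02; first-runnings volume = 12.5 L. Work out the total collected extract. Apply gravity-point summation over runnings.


total = Σ (SG_i − 1)·1000·V_i
first = (1.064 − 1)·1000·12.5 = 800.0000
sparge = (1.02 − 1)·1000·11.3 = 226.0000
total = 800.0000 + 226.0000

1026.0000 gravity·L


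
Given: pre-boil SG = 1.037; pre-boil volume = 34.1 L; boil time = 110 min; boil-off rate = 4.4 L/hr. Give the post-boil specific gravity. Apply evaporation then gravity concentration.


V_post = V_pre − rate·(t/60);  SG_post = 1 + (SG_pre−1)·V_pre/V_post
V_post = 34.1 − 4.4·(110/60) = 26.0333
SG_post = 1 + (1.037 − 1)·34.1/26.0333

1.0485


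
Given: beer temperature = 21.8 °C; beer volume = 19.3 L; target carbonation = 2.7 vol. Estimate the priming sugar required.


residual = 14.695·(0.01821 + 0.09011·e^(−0.04·T));  sugar = (target − residual)·4.0·V
residual = 14.695·(0.01821 + 0.09011·e^(−0.04·21.8)) = 0.8212
sugar = (2.7 − 0.8212)·4.0·19.3

145.0396 g


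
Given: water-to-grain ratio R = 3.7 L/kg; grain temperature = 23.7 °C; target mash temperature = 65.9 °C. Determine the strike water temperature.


T_strike = (0.41/R)·(T_mash − T_grain) + T_mash
T_strike = (0.41/3.7)·(65.9 − 23.7) + 65.9

70.5762 °C


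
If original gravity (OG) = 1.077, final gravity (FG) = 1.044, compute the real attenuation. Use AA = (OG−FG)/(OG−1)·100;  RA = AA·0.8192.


AA = (1.077 − 1.044)/(1.077 − 1)·100 = 42.8571
RA = 42.8571·0.8192

35.1086 %


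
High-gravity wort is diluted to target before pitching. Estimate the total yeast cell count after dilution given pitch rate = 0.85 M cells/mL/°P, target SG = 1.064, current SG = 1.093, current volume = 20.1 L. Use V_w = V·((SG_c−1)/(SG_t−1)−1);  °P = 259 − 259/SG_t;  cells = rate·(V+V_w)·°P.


V_w = 20.1·((1.093−1)/(1.064−1)−1) = 9.1078
V_final = 20.1 + 9.1078 = 29.2078
°P = 259 − 259/1.064 = 15.5789
cells = 0.85·29.2078·15.5789

386.7729 billion cells


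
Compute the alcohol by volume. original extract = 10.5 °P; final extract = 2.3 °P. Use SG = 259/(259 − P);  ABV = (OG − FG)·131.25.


OG = 259/(259 − 10.5) = 1.0423
FG = 259/(259 − 2.3) = 1.0090
ABV = (1.0423 − 1.0090)·131.25

4.3698 % ABV


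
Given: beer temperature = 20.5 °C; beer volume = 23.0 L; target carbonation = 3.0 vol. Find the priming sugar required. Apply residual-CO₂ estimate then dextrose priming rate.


residual = 14.695·(0.01821 + 0.09011·e^(−0.04·T));  sugar = (target − residual)·4.0·V
residual = 14.695·(0.01821 + 0.09011·e^(−0.04·20.5)) = 0.8508
sugar = (3.0 − 0.8508)·4.0·23.0

197.7263 g


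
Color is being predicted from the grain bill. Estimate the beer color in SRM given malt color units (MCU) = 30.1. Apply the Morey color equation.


SRM = 1.4922 · MCU^0.6859
SRM = 1.4922 · 30.1^0.6859

15.4161 SRM


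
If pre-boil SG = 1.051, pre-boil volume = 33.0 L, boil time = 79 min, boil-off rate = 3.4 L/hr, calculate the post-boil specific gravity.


V_post = V_pre − rate·(t/60);  SG_post = 1 + (SG_pre−1)·V_pre/V_post
V_post = 33.0 − 3.4·(79/60) = 28.5233
SG_post = 1 + (1.051 − 1)·33.0/28.5233

1.0590


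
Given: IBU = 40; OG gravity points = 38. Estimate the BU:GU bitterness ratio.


BU:GU = IBU / OG_points
BU:GU = 40 / 38

1.0526


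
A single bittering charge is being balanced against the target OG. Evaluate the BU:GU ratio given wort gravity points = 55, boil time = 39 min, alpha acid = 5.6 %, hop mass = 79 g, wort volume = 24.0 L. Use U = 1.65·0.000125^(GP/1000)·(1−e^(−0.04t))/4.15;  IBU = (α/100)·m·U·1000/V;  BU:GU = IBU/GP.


U = 1.65·0.000125^(55/1000)·(1−e^(−0.04·39))/4.15 = 0.1916
IBU = (5.6/100)·79·0.1916·1000/24.0 = 35.3120
BU:GU = 35.3120/55

0.6420


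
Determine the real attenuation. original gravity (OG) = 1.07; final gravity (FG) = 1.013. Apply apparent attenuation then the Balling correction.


AA = (OG−FG)/(OG−1)·100;  RA = AA·0.8192
AA = (1.07 − 1.013)/(1.07 − 1)·100 = 81.4286
RA = 81.4286·0.8192

66.7063 %


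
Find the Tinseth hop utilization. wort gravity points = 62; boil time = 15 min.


U = 1.65·0.000125^(GP/1000) · (1 − e^(−0.04·t))/4.15
bigness = 1.65·0.000125^(62/1000) = 0.9451
boil_factor = (1 − e^(−0.04·15))/4.15 = 0.1087
U = 0.9451 · 0.1087

0.1028


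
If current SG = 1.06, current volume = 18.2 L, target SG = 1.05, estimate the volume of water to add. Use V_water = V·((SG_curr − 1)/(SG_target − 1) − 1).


V_water = 18.2·((1.06 − 1)/(1.05 − 1) − 1)

3.6400 L


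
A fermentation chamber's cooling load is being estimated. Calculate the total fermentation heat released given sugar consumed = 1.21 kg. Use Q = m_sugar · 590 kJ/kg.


Q = 1.21 · 590

713.9000 kJ


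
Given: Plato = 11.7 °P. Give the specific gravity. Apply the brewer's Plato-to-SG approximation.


SG = 259/(259 − P)
SG = 259/(259 − 11.7)

1.0473


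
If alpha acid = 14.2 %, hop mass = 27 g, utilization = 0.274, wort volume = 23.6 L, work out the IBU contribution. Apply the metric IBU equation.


IBU = (α/100)·mass·U·1000 / V
IBU = (14.2/100)·27·0.274·1000 / 23.6

44.5134 IBU


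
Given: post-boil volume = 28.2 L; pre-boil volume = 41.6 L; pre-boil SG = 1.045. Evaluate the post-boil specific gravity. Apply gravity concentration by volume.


SG_post = 1 + (SG_pre − 1)·V_pre/V_post
pts_pre = (1.045 − 1)·1000 = 45.0000
pts_post = 45.0000·41.6/28.2 = 66.3830
SG_post = 1 + 66.3830/1000

1.0664


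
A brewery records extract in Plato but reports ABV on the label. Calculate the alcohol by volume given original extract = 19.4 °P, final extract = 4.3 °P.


SG = 259/(259 − P);  ABV = (OG − FG)·131.25
OG = 259/(259 − 19.4) = 1.0810
FG = 259/(259 − 4.3) = 1.0169
ABV = (1.0810 − 1.0169)·131.25

8.4112 % ABV


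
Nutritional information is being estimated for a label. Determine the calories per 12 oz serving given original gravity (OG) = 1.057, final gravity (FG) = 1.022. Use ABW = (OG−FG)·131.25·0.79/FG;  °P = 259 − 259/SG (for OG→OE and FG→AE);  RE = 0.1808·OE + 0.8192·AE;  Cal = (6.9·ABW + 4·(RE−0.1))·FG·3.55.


ABW = (1.057 − 1.022)·131.25·0.79/1.022 = 3.5509
OE = 259 − 259/1.057 = 13.9669 °P
AE = 259 − 259/1.022 = 5.5753 °P
RE = 0.1808·13.9669 + 0.8192·5.5753 = 7.0925 °P
Cal = (6.9·3.5509 + 4·(7.0925−0.1))·1.022·3.55

190.3723 kcal


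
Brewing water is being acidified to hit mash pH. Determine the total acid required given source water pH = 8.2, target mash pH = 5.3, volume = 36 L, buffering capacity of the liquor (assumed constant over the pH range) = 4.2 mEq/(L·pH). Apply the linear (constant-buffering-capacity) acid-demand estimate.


acid = buffering capacity · (pH_source − pH_target) · V
acid = 4.2 · (8.2 − 5.3) · 36

438.4800 mEq


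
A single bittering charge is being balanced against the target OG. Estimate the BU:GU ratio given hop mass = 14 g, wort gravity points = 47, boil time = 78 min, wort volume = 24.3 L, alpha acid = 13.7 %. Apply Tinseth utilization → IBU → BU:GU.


U = 1.65·0.000125^(GP/1000)·(1−e^(−0.04t))/4.15;  IBU = (α/100)·m·U·1000/V;  BU:GU = IBU/GP
U = 1.65·0.000125^(47/1000)·(1−e^(−0.04·78))/4.15 = 0.2491
IBU = (13.7/100)·14·0.2491·1000/24.3 = 19.6616
BU:GU = 19.6616/47

0.4183


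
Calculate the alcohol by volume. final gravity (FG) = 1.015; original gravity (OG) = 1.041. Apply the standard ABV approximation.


ABV = (OG − FG) · 131.25
ABV = (1.041 − 1.015) · 131.25

3.4125 % ABV


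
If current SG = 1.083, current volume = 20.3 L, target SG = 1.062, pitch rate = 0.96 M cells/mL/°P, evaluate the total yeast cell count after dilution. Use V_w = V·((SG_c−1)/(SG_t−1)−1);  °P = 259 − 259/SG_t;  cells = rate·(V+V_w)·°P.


V_w = 20.3·((1.083−1)/(1.062−1)−1) = 6.8758
V_final = 20.3 + 6.8758 = 27.1758
°P = 259 − 259/1.062 = 15.1205
cells = 0.96·27.1758·15.1205

394.4760 billion cells


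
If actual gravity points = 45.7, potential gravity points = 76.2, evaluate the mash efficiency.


efficiency = actual / potential × 100
efficiency = 45.7 / 76.2 × 100

59.9738 %


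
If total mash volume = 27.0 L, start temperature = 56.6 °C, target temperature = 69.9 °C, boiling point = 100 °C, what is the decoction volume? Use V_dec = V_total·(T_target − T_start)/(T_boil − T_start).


V_dec = 27.0·(69.9 − 56.6)/(100 − 56.6)

8.2742 L


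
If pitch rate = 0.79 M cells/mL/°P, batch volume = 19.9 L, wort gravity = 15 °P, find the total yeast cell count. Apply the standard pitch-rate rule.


cells (billions) = rate · V_L · °P
cells = 0.79 · 19.9 · 15

235.8150 billion cells


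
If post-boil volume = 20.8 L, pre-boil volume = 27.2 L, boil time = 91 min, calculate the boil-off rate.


rate = (V_pre − V_post) / (t_min/60)
rate = (27.2 − 20.8) / (91/60)

4.2198 L/hr


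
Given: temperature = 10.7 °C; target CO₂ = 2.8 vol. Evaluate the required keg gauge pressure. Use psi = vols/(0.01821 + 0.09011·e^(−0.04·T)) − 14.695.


psi = 2.8/(0.01821 + 0.09011·e^(−0.04·10.7)) − 14.695

21.6948 psi


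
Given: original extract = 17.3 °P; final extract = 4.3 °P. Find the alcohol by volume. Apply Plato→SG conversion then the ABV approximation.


SG = 259/(259 − P);  ABV = (OG − FG)·131.25
OG = 259/(259 − 17.3) = 1.0716
FG = 259/(259 − 4.3) = 1.0169
ABV = (1.0716 − 1.0169)·131.25

7.1786 % ABV


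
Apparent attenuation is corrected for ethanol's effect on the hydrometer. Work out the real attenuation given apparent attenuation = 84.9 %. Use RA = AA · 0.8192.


RA = 84.9 · 0.8192

69.5501 %


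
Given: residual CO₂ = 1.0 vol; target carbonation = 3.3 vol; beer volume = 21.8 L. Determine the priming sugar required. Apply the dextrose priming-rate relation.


sugar = (target − residual)·4.0·V
sugar = (3.3 − 1.0)·4.0·21.8

200.5600 g


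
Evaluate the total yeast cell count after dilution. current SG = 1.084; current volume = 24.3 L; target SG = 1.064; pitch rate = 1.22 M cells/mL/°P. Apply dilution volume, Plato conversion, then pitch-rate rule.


V_w = V·((SG_c−1)/(SG_t−1)−1);  °P = 259 − 259/SG_t;  cells = rate·(V+V_w)·°P
V_w = 24.3·((1.084−1)/(1.064−1)−1) = 7.5938
V_final = 24.3 + 7.5938 = 31.8938
°P = 259 − 259/1.064 = 15.5789
cells = 1.22·31.8938·15.5789

606.1827 billion cells


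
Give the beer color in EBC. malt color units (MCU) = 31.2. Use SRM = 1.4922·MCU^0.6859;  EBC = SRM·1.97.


SRM = 1.4922·31.2^0.6859 = 15.8004
EBC = 15.8004·1.97

31.1268 EBC


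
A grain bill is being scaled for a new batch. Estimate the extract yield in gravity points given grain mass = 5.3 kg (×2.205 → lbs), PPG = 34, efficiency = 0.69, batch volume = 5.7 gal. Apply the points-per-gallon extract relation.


points = lbs × PPG × eff / vol
lbs = 5.3 × 2.205 = 11.6865
points = 11.6865 × 34 × 0.69 / 5.7

48.0992 points


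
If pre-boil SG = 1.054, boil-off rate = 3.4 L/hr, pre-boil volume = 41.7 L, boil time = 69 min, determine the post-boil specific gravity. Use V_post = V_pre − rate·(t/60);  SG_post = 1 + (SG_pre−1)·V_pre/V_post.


V_post = 41.7 − 3.4·(69/60) = 37.7900
SG_post = 1 + (1.054 − 1)·41.7/37.7900

1.0596


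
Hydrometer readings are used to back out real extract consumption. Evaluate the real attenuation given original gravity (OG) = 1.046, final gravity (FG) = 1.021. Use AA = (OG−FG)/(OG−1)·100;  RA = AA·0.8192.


AA = (1.046 − 1.021)/(1.046 − 1)·100 = 54.3478
RA = 54.3478·0.8192

44.5217 %


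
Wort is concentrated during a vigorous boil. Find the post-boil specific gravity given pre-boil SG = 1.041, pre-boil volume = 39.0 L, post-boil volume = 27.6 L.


SG_post = 1 + (SG_pre − 1)·V_pre/V_post
pts_pre = (1.041 − 1)·1000 = 41.0000
pts_post = 41.0000·39.0/27.6 = 57.9348
SG_post = 1 + 57.9348/1000

1.0579


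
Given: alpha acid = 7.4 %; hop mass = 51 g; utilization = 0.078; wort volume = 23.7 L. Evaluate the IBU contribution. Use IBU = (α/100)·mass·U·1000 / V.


IBU = (7.4/100)·51·0.078·1000 / 23.7

12.4208 IBU


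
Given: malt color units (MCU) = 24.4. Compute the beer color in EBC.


SRM = 1.4922·MCU^0.6859;  EBC = SRM·1.97
SRM = 1.4922·24.4^0.6859 = 13.3487
EBC = 13.3487·1.97

26.2969 EBC


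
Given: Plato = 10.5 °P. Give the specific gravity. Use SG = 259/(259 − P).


SG = 259/(259 − 10.5)

1.0423


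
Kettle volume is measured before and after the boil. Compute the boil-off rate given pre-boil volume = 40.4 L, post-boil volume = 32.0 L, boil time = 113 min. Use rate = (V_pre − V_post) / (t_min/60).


rate = (40.4 − 32.0) / (113/60)

4.4602 L/hr


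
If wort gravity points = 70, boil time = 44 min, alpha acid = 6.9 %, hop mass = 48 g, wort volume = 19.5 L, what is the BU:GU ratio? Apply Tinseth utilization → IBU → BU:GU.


U = 1.65·0.000125^(GP/1000)·(1−e^(−0.04t))/4.15;  IBU = (α/100)·m·U·1000/V;  BU:GU = IBU/GP
U = 1.65·0.000125^(70/1000)·(1−e^(−0.04·44))/4.15 = 0.1755
IBU = (6.9/100)·48·0.1755·1000/19.5 = 29.8045
BU:GU = 29.8045/70

0.4258


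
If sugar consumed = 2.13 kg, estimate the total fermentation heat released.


Q = m_sugar · 590 kJ/kg
Q = 2.13 · 590

1256.7000 kJ


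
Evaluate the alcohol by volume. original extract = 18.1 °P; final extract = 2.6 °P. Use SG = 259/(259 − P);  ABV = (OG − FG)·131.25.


OG = 259/(259 − 18.1) = 1.0751
FG = 259/(259 − 2.6) = 1.0101
ABV = (1.0751 − 1.0101)·131.25

8.5305 % ABV


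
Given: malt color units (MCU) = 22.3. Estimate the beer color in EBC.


SRM = 1.4922·MCU^0.6859;  EBC = SRM·1.97
SRM = 1.4922·22.3^0.6859 = 12.5496
EBC = 12.5496·1.97

24.7227 EBC


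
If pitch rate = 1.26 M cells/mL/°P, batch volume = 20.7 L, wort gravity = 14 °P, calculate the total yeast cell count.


cells (billions) = rate · V_L · °P
cells = 1.26 · 20.7 · 14

365.1480 billion cells


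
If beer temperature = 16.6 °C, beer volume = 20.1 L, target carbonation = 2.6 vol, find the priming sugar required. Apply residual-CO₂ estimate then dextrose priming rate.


residual = 14.695·(0.01821 + 0.09011·e^(−0.04·T));  sugar = (target − residual)·4.0·V
residual = 14.695·(0.01821 + 0.09011·e^(−0.04·16.6)) = 0.9493
sugar = (2.6 − 0.9493)·4.0·20.1

132.7194 g


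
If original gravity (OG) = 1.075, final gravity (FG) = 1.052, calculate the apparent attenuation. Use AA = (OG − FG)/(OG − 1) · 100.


AA = (1.075 − 1.052)/(1.075 − 1) · 100

30.6667 %


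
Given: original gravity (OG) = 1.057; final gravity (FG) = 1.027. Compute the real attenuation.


AA = (OG−FG)/(OG−1)·100;  RA = AA·0.8192
AA = (1.057 − 1.027)/(1.057 − 1)·100 = 52.6316
RA = 52.6316·0.8192

43.1158 %


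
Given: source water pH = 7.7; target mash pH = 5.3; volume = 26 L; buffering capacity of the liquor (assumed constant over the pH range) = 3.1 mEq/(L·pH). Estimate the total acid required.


acid = buffering capacity · (pH_source − pH_target) · V
acid = 3.1 · (7.7 − 5.3) · 26

193.4400 mEq


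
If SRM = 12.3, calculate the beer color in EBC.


EBC = SRM · 1.97
EBC = 12.3 · 1.97

24.2310 EBC


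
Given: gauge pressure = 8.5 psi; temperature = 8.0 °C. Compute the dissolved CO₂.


vols = (P + 14.695)·(0.01821 + 0.09011·e^(−0.04·T))
vols = (8.5 + 14.695)·(0.01821 + 0.09011·e^(−0.04·8.0))

1.9401 volumes


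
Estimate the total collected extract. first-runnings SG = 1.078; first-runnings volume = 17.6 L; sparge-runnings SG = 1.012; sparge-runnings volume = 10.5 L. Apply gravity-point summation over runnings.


total = Σ (SG_i − 1)·1000·V_i
first = (1.078 − 1)·1000·17.6 = 1372.8000
sparge = (1.012 − 1)·1000·10.5 = 126.0000
total = 1372.8000 + 126.0000

1498.8000 gravity·L


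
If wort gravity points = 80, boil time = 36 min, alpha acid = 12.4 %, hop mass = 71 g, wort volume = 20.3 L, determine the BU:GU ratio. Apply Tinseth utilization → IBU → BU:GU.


U = 1.65·0.000125^(GP/1000)·(1−e^(−0.04t))/4.15;  IBU = (α/100)·m·U·1000/V;  BU:GU = IBU/GP
U = 1.65·0.000125^(80/1000)·(1−e^(−0.04·36))/4.15 = 0.1478
IBU = (12.4/100)·71·0.1478·1000/20.3 = 64.1118
BU:GU = 64.1118/80

0.8014


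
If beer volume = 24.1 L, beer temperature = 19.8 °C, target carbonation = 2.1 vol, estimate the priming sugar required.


residual = 14.695·(0.01821 + 0.09011·e^(−0.04·T));  sugar = (target − residual)·4.0·V
residual = 14.695·(0.01821 + 0.09011·e^(−0.04·19.8)) = 0.8674
sugar = (2.1 − 0.8674)·4.0·24.1

118.8264 g


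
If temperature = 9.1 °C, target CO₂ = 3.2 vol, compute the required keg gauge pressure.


psi = vols/(0.01821 + 0.09011·e^(−0.04·T)) − 14.695
psi = 3.2/(0.01821 + 0.09011·e^(−0.04·9.1)) − 14.695

24.8959 psi


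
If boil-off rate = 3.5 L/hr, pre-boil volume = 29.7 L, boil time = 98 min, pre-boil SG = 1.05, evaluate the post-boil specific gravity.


V_post = V_pre − rate·(t/60);  SG_post = 1 + (SG_pre−1)·V_pre/V_post
V_post = 29.7 − 3.5·(98/60) = 23.9833
SG_post = 1 + (1.05 − 1)·29.7/23.9833

1.0619


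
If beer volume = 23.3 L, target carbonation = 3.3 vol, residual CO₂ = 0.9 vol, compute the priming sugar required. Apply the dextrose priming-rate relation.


sugar = (target − residual)·4.0·V
sugar = (3.3 − 0.9)·4.0·23.3

223.6800 g


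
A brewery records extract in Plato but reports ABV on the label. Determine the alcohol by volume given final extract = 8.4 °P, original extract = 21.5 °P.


SG = 259/(259 − P);  ABV = (OG − FG)·131.25
OG = 259/(259 − 21.5) = 1.0905
FG = 259/(259 − 8.4) = 1.0335
ABV = (1.0905 − 1.0335)·131.25

7.4821 % ABV


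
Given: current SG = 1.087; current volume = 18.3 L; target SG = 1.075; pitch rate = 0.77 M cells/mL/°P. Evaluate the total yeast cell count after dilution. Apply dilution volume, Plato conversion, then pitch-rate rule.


V_w = V·((SG_c−1)/(SG_t−1)−1);  °P = 259 − 259/SG_t;  cells = rate·(V+V_w)·°P
V_w = 18.3·((1.087−1)/(1.075−1)−1) = 2.9280
V_final = 18.3 + 2.9280 = 21.2280
°P = 259 − 259/1.075 = 18.0698
cells = 0.77·21.2280·18.0698

295.3605 billion cells


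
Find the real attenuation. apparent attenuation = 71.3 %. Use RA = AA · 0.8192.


RA = 71.3 · 0.8192

58.4090 %


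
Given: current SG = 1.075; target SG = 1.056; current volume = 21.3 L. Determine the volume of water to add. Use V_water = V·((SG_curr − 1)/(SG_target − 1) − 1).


V_water = 21.3·((1.075 − 1)/(1.056 − 1) − 1)

7.2268 L


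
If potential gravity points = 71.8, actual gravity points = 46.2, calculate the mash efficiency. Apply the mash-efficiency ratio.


efficiency = actual / potential × 100
efficiency = 46.2 / 71.8 × 100

64.3454 %


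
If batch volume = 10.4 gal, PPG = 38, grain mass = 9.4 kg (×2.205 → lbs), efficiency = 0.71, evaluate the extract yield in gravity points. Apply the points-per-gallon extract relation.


points = lbs × PPG × eff / vol
lbs = 9.4 × 2.205 = 20.7270
points = 20.7270 × 38 × 0.71 / 10.4

53.7706 points


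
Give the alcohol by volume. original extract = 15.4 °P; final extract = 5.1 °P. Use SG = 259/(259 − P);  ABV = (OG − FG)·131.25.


OG = 259/(259 − 15.4) = 1.0632
FG = 259/(259 − 5.1) = 1.0201
ABV = (1.0632 − 1.0201)·131.25

5.6610 % ABV


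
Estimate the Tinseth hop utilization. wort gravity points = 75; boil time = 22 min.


U = 1.65·0.000125^(GP/1000) · (1 − e^(−0.04·t))/4.15
bigness = 1.65·0.000125^(75/1000) = 0.8409
boil_factor = (1 − e^(−0.04·22))/4.15 = 0.1410
U = 0.8409 · 0.1410

0.1186


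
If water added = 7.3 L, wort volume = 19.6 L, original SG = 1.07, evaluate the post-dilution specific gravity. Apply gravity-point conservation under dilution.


SG_new = 1 + (SG_old − 1)·V_old/(V_old + V_water)
pts = (1.07 − 1)·1000·19.6/(19.6 + 7.3) = 51.0037
SG_new = 1 + 51.0037/1000

1.0510


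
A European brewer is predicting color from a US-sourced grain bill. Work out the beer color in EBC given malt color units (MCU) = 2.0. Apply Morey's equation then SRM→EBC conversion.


SRM = 1.4922·MCU^0.6859;  EBC = SRM·1.97
SRM = 1.4922·2.0^0.6859 = 2.4005
EBC = 2.4005·1.97

4.7290 EBC


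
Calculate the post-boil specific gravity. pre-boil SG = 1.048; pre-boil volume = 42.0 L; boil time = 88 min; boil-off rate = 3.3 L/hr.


V_post = V_pre − rate·(t/60);  SG_post = 1 + (SG_pre−1)·V_pre/V_post
V_post = 42.0 − 3.3·(88/60) = 37.1600
SG_post = 1 + (1.048 − 1)·42.0/37.1600

1.0543


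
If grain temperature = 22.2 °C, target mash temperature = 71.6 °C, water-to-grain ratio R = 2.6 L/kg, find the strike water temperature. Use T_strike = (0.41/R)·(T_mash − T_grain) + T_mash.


T_strike = (0.41/2.6)·(71.6 − 22.2) + 71.6

79.3900 °C


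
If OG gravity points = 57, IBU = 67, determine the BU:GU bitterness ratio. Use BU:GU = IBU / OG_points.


BU:GU = 67 / 57

1.1754


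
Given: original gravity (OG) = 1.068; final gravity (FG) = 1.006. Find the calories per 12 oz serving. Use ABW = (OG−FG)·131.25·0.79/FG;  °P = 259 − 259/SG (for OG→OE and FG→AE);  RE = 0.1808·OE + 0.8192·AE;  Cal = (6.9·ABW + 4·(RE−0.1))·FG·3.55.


ABW = (1.068 − 1.006)·131.25·0.79/1.006 = 6.3903
OE = 259 − 259/1.068 = 16.4906 °P
AE = 259 − 259/1.006 = 1.5447 °P
RE = 0.1808·16.4906 + 0.8192·1.5447 = 4.2470 °P
Cal = (6.9·6.3903 + 4·(4.2470−0.1))·1.006·3.55

216.7092 kcal


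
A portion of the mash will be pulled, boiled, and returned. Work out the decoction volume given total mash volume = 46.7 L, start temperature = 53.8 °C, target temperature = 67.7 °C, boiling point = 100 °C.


V_dec = V_total·(T_target − T_start)/(T_boil − T_start)
V_dec = 46.7·(67.7 − 53.8)/(100 − 53.8)

14.0504 L


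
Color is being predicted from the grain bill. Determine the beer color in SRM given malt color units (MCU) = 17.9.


SRM = 1.4922 · MCU^0.6859
SRM = 1.4922 · 17.9^0.6859

10.7934 SRM


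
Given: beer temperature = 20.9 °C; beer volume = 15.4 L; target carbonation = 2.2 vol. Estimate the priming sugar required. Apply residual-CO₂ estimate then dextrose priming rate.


residual = 14.695·(0.01821 + 0.09011·e^(−0.04·T));  sugar = (target − residual)·4.0·V
residual = 14.695·(0.01821 + 0.09011·e^(−0.04·20.9)) = 0.8415
sugar = (2.2 − 0.8415)·4.0·15.4

83.6809 g


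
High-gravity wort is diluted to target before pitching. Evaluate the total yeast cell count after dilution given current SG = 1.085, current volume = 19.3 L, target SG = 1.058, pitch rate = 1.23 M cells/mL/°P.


V_w = V·((SG_c−1)/(SG_t−1)−1);  °P = 259 − 259/SG_t;  cells = rate·(V+V_w)·°P
V_w = 19.3·((1.085−1)/(1.058−1)−1) = 8.9845
V_final = 19.3 + 8.9845 = 28.2845
°P = 259 − 259/1.058 = 14.1985
cells = 1.23·28.2845·14.1985

493.9642 billion cells


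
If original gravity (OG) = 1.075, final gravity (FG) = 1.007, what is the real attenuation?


AA = (OG−FG)/(OG−1)·100;  RA = AA·0.8192
AA = (1.075 − 1.007)/(1.075 − 1)·100 = 90.6667
RA = 90.6667·0.8192

74.2741 %


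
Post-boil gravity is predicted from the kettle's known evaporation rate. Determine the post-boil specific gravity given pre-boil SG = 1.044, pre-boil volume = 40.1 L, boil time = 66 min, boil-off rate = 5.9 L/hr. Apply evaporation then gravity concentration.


V_post = V_pre − rate·(t/60);  SG_post = 1 + (SG_pre−1)·V_pre/V_post
V_post = 40.1 − 5.9·(66/60) = 33.6100
SG_post = 1 + (1.044 − 1)·40.1/33.6100

1.0525


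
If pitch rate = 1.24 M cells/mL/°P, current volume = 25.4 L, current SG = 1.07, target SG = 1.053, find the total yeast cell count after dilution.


V_w = V·((SG_c−1)/(SG_t−1)−1);  °P = 259 − 259/SG_t;  cells = rate·(V+V_w)·°P
V_w = 25.4·((1.07−1)/(1.053−1)−1) = 8.1472
V_final = 25.4 + 8.1472 = 33.5472
°P = 259 − 259/1.053 = 13.0361
cells = 1.24·33.5472·13.0361

542.2816 billion cells


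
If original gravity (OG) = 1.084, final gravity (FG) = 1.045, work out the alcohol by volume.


ABV = (OG − FG) · 131.25
ABV = (1.084 − 1.045) · 131.25

5.1188 % ABV


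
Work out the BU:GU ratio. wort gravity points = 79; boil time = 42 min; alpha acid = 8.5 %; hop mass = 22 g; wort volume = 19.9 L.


U = 1.65·0.000125^(GP/1000)·(1−e^(−0.04t))/4.15;  IBU = (α/100)·m·U·1000/V;  BU:GU = IBU/GP
U = 1.65·0.000125^(79/1000)·(1−e^(−0.04·42))/4.15 = 0.1590
IBU = (8.5/100)·22·0.1590·1000/19.9 = 14.9453
BU:GU = 14.9453/79

0.1892


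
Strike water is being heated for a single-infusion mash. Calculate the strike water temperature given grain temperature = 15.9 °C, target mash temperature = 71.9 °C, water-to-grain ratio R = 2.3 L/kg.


T_strike = (0.41/R)·(T_mash − T_grain) + T_mash
T_strike = (0.41/2.3)·(71.9 − 15.9) + 71.9

81.8826 °C


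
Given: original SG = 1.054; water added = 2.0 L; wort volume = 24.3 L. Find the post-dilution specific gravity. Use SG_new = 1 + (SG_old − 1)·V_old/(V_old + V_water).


pts = (1.054 − 1)·1000·24.3/(24.3 + 2.0) = 49.8935
SG_new = 1 + 49.8935/1000

1.0499


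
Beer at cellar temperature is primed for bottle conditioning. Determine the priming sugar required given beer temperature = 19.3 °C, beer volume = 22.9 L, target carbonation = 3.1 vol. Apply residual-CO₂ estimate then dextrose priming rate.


residual = 14.695·(0.01821 + 0.09011·e^(−0.04·T));  sugar = (target − residual)·4.0·V
residual = 14.695·(0.01821 + 0.09011·e^(−0.04·19.3)) = 0.8795
sugar = (3.1 − 0.8795)·4.0·22.9

203.3999 g


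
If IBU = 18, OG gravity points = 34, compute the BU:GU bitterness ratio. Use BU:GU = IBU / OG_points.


BU:GU = 18 / 34

0.5294


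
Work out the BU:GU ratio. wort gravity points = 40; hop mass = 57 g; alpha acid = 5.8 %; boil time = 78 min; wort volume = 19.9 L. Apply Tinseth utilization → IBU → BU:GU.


U = 1.65·0.000125^(GP/1000)·(1−e^(−0.04t))/4.15;  IBU = (α/100)·m·U·1000/V;  BU:GU = IBU/GP
U = 1.65·0.000125^(40/1000)·(1−e^(−0.04·78))/4.15 = 0.2653
IBU = (5.8/100)·57·0.2653·1000/19.9 = 44.0706
BU:GU = 44.0706/40

1.1018


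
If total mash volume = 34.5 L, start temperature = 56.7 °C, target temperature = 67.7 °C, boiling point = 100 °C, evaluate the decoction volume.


V_dec = V_total·(T_target − T_start)/(T_boil − T_start)
V_dec = 34.5·(67.7 − 56.7)/(100 − 56.7)

8.7644 L


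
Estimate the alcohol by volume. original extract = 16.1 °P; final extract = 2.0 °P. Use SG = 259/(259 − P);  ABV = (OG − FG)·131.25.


OG = 259/(259 − 16.1) = 1.0663
FG = 259/(259 − 2.0) = 1.0078
ABV = (1.0663 − 1.0078)·131.25

7.6782 % ABV


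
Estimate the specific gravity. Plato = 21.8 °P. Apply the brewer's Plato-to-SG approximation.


SG = 259/(259 − P)
SG = 259/(259 − 21.8)

1.0919


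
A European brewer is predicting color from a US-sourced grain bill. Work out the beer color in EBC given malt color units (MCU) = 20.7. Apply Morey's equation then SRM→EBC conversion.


SRM = 1.4922·MCU^0.6859;  EBC = SRM·1.97
SRM = 1.4922·20.7^0.6859 = 11.9248
EBC = 11.9248·1.97

23.4919 EBC


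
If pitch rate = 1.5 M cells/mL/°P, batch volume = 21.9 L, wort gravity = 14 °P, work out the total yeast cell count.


cells (billions) = rate · V_L · °P
cells = 1.5 · 21.9 · 14

459.9000 billion cells


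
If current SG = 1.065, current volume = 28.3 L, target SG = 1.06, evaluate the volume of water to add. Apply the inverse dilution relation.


V_water = V·((SG_curr − 1)/(SG_target − 1) − 1)
V_water = 28.3·((1.065 − 1)/(1.06 − 1) − 1)

2.3583 L


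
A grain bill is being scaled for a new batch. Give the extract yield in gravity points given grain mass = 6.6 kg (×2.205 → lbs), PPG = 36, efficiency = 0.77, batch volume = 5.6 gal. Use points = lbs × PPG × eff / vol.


lbs = 6.6 × 2.205 = 14.5530
points = 14.5530 × 36 × 0.77 / 5.6

72.0374 points


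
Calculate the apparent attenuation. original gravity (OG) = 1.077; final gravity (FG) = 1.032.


AA = (OG − FG)/(OG − 1) · 100
AA = (1.077 − 1.032)/(1.077 − 1) · 100

58.4416 %


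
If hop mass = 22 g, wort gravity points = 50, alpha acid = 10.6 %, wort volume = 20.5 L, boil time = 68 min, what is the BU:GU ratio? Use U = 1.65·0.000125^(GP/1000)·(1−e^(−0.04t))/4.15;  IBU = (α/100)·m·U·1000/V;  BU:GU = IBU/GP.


U = 1.65·0.000125^(50/1000)·(1−e^(−0.04·68))/4.15 = 0.2370
IBU = (10.6/100)·22·0.2370·1000/20.5 = 26.9564
BU:GU = 26.9564/50

0.5391


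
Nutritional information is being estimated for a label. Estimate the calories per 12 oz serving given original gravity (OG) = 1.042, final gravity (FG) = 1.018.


ABW = (OG−FG)·131.25·0.79/FG;  °P = 259 − 259/SG (for OG→OE and FG→AE);  RE = 0.1808·OE + 0.8192·AE;  Cal = (6.9·ABW + 4·(RE−0.1))·FG·3.55
ABW = (1.042 − 1.018)·131.25·0.79/1.018 = 2.4445
OE = 259 − 259/1.042 = 10.4395 °P
AE = 259 − 259/1.018 = 4.5796 °P
RE = 0.1808·10.4395 + 0.8192·4.5796 = 5.6391 °P
Cal = (6.9·2.4445 + 4·(5.6391−0.1))·1.018·3.55

141.0261 kcal


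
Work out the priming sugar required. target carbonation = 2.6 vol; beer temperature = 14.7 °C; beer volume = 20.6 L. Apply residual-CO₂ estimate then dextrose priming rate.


residual = 14.695·(0.01821 + 0.09011·e^(−0.04·T));  sugar = (target − residual)·4.0·V
residual = 14.695·(0.01821 + 0.09011·e^(−0.04·14.7)) = 1.0031
sugar = (2.6 − 1.0031)·4.0·20.6

131.5856 g


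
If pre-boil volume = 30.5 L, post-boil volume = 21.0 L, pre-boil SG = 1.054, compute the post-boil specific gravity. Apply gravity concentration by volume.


SG_post = 1 + (SG_pre − 1)·V_pre/V_post
pts_pre = (1.054 − 1)·1000 = 54.0000
pts_post = 54.0000·30.5/21.0 = 78.4286
SG_post = 1 + 78.4286/1000

1.0784


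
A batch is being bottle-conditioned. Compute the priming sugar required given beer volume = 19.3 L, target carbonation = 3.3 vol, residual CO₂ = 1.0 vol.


sugar = (target − residual)·4.0·V
sugar = (3.3 − 1.0)·4.0·19.3

177.5600 g


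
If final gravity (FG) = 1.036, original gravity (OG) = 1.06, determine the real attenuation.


AA = (OG−FG)/(OG−1)·100;  RA = AA·0.8192
AA = (1.06 − 1.036)/(1.06 − 1)·100 = 40.0000
RA = 40.0000·0.8192

32.7680 %


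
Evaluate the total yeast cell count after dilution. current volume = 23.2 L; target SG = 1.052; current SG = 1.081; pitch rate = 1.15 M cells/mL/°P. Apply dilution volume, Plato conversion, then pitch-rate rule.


V_w = V·((SG_c−1)/(SG_t−1)−1);  °P = 259 − 259/SG_t;  cells = rate·(V+V_w)·°P
V_w = 23.2·((1.081−1)/(1.052−1)−1) = 12.9385
V_final = 23.2 + 12.9385 = 36.1385
°P = 259 − 259/1.052 = 12.8023
cells = 1.15·36.1385·12.8023

532.0530 billion cells


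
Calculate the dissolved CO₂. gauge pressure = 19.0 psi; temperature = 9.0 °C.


vols = (P + 14.695)·(0.01821 + 0.09011·e^(−0.04·T))
vols = (19.0 + 14.695)·(0.01821 + 0.09011·e^(−0.04·9.0))

2.7319 volumes


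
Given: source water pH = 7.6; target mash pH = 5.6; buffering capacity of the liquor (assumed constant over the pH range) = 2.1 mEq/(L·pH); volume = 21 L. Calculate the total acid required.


acid = buffering capacity · (pH_source − pH_target) · V
acid = 2.1 · (7.6 − 5.6) · 21

88.2000 mEq


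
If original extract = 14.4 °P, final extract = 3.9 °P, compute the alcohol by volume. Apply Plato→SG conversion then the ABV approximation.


SG = 259/(259 − P);  ABV = (OG − FG)·131.25
OG = 259/(259 − 14.4) = 1.0589
FG = 259/(259 − 3.9) = 1.0153
ABV = (1.0589 − 1.0153)·131.25

5.7203 % ABV


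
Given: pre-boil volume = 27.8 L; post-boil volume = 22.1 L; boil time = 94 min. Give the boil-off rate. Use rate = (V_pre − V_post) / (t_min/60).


rate = (27.8 − 22.1) / (94/60)

3.6383 L/hr


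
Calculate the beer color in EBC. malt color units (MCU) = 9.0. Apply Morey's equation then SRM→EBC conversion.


SRM = 1.4922·MCU^0.6859;  EBC = SRM·1.97
SRM = 1.4922·9.0^0.6859 = 6.7351
EBC = 6.7351·1.97

13.2681 EBC


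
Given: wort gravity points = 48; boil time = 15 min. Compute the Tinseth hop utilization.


U = 1.65·0.000125^(GP/1000) · (1 − e^(−0.04·t))/4.15
bigness = 1.65·0.000125^(48/1000) = 1.0719
boil_factor = (1 − e^(−0.04·15))/4.15 = 0.1087
U = 1.0719 · 0.1087

0.1165


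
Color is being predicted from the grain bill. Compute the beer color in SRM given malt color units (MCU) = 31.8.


SRM = 1.4922 · MCU^0.6859
SRM = 1.4922 · 31.8^0.6859

16.0082 SRM


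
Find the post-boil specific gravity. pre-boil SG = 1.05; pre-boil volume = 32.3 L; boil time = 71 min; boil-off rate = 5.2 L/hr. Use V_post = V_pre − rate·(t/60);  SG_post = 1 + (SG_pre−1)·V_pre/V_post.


V_post = 32.3 − 5.2·(71/60) = 26.1467
SG_post = 1 + (1.05 − 1)·32.3/26.1467

1.0618


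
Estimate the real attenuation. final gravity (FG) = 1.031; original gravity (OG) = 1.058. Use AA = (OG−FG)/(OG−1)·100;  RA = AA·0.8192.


AA = (1.058 − 1.031)/(1.058 − 1)·100 = 46.5517
RA = 46.5517·0.8192

38.1352 %


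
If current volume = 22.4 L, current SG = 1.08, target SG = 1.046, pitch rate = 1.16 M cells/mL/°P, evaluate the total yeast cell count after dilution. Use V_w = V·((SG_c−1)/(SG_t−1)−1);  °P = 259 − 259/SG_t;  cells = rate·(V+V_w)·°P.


V_w = 22.4·((1.08−1)/(1.046−1)−1) = 16.5565
V_final = 22.4 + 16.5565 = 38.9565
°P = 259 − 259/1.046 = 11.3901
cells = 1.16·38.9565·11.3901

514.7117 billion cells


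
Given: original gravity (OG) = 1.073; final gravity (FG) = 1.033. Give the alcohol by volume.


ABV = (OG − FG) · 131.25
ABV = (1.073 − 1.033) · 131.25

5.2500 % ABV


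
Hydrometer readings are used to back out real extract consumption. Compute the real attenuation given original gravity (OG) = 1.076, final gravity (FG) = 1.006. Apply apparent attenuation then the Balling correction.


AA = (OG−FG)/(OG−1)·100;  RA = AA·0.8192
AA = (1.076 − 1.006)/(1.076 − 1)·100 = 92.1053
RA = 92.1053·0.8192

75.4526 %


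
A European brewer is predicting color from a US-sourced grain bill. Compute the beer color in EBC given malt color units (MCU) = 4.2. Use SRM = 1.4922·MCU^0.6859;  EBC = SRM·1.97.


SRM = 1.4922·4.2^0.6859 = 3.9931
EBC = 3.9931·1.97

7.8665 EBC


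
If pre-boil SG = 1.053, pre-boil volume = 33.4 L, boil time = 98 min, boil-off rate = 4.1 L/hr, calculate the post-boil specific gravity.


V_post = V_pre − rate·(t/60);  SG_post = 1 + (SG_pre−1)·V_pre/V_post
V_post = 33.4 − 4.1·(98/60) = 26.7033
SG_post = 1 + (1.053 − 1)·33.4/26.7033

1.0663


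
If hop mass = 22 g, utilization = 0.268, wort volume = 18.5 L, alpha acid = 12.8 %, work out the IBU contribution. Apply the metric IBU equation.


IBU = (α/100)·mass·U·1000 / V
IBU = (12.8/100)·22·0.268·1000 / 18.5

40.7939 IBU


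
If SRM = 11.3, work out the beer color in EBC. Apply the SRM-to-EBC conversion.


EBC = SRM · 1.97
EBC = 11.3 · 1.97

22.2610 EBC


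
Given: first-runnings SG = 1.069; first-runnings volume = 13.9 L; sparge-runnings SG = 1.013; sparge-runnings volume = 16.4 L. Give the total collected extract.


total = Σ (SG_i − 1)·1000·V_i
first = (1.069 − 1)·1000·13.9 = 959.1000
sparge = (1.013 − 1)·1000·16.4 = 213.2000
total = 959.1000 + 213.2000

1172.3000 gravity·L


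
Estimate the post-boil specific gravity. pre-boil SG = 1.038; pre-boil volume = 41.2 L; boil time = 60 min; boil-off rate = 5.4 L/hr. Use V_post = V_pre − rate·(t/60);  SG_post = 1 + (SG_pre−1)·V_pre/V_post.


V_post = 41.2 − 5.4·(60/60) = 35.8000
SG_post = 1 + (1.038 − 1)·41.2/35.8000

1.0437


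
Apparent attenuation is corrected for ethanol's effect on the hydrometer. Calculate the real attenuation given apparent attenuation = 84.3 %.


RA = AA · 0.8192
RA = 84.3 · 0.8192

69.0586 %


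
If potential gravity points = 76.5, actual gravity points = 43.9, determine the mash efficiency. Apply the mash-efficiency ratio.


efficiency = actual / potential × 100
efficiency = 43.9 / 76.5 × 100

57.3856 %
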